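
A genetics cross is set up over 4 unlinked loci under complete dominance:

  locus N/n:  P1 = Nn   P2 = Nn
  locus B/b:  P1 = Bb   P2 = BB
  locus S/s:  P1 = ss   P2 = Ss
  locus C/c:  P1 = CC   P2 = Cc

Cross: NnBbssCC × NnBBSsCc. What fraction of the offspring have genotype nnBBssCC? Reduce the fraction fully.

P(nnBBssCC) = 1/32

NnBbssCC gametes: NBsC×4, NbsC×4, nBsC×4, nbsC×4
NnBBSsCc gametes: NBSC×2, NBSc×2, NBsC×2, NBsc×2, nBSC×2, nBSc×2, nBsC×2, nBsc×2
NnBbssCC×NnBBSsCc grid (16·16=256): NNBBSsCC=8 NNBBSsCc=8 NNBBssCC=8 NNBBssCc=8 NNBbSsCC=8 NNBbSsCc=8 NNBbssCC=8 NNBbssCc=8 NnBBSsCC=16 NnBBSsCc=16 NnBBssCC=16 NnBBssCc=16 NnBbSsCC=16 NnBbSsCc=16 NnBbssCC=16 NnBbssCc=16 nnBBSsCC=8 nnBBSsCc=8 nnBBssCC=8 nnBBssCc=8 nnBbSsCC=8 nnBbSsCc=8 nnBbssCC=8 nnBbssCc=8
nnBBssCC hits 8/256; gcd=8; 8÷8/256÷8 = 1/32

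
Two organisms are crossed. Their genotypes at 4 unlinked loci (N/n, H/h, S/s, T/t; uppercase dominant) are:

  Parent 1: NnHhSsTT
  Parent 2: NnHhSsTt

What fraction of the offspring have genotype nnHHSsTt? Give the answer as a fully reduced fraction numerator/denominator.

P(nnHHSsTt) = 1/64

NnHhSsTT gametes: NHST×2, NHsT×2, NhST×2, NhsT×2, nHST×2, nHsT×2, nhST×2, nhsT×2
NnHhSsTt gametes: NHST×1, NHSt×1, NHsT×1, NHst×1, NhST×1, NhSt×1, NhsT×1, Nhst×1, nHST×1, nHSt×1, nHsT×1, nHst×1, nhST×1, nhSt×1, nhsT×1, nhst×1
NnHhSsTT×NnHhSsTt grid (16·16=256): NNHHSSTT=2 NNHHSSTt=2 NNHHSsTT=4 NNHHSsTt=4 NNHHssTT=2 NNHHssTt=2 NNHhSSTT=4 NNHhSSTt=4 NNHhSsTT=8 NNHhSsTt=8 NNHhssTT=4 NNHhssTt=4 NNhhSSTT=2 NNhhSSTt=2 NNhhSsTT=4 NNhhSsTt=4 NNhhssTT=2 NNhhssTt=2 NnHHSSTT=4 NnHHSSTt=4 NnHHSsTT=8 NnHHSsTt=8 NnHHssTT=4 NnHHssTt=4 NnHhSSTT=8 NnHhSSTt=8 NnHhSsTT=16 NnHhSsTt=16 NnHhssTT=8 NnHhssTt=8 NnhhSSTT=4 NnhhSSTt=4 NnhhSsTT=8 NnhhSsTt=8 NnhhssTT=4 NnhhssTt=4 nnHHSSTT=2 nnHHSSTt=2 nnHHSsTT=4 nnHHSsTt=4 nnHHssTT=2 nnHHssTt=2 nnHhSSTT=4 nnHhSSTt=4 nnHhSsTT=8 nnHhSsTt=8 nnHhssTT=4 nnHhssTt=4 nnhhSSTT=2 nnhhSSTt=2 nnhhSsTT=4 nnhhSsTt=4 nnhhssTT=2 nnhhssTt=2
nnHHSsTt hits 4/256; gcd=4; 4÷4/256÷4 = 1/64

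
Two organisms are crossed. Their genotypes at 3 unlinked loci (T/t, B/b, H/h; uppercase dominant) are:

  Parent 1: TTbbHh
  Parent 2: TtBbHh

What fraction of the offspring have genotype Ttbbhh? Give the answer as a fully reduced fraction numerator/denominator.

P(Ttbbhh) = 1/16

TTbbHh gametes: TbH×4, Tbh×4
TtBbHh gametes: TBH×1, TBh×1, TbH×1, Tbh×1, tBH×1, tBh×1, tbH×1, tbh×1
TTbbHh×TtBbHh grid (8·8=64): TTBbHH=4 TTBbHh=8 TTBbhh=4 TTbbHH=4 TTbbHh=8 TTbbhh=4 TtBbHH=4 TtBbHh=8 TtBbhh=4 TtbbHH=4 TtbbHh=8 Ttbbhh=4
Ttbbhh hits 4/64; gcd=4; 4÷4/64÷4 = 1/16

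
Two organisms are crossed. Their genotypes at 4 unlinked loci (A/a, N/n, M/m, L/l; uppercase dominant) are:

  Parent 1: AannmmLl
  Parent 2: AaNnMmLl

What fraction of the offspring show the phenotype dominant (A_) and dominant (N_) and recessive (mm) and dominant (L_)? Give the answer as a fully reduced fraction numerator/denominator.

AannmmLl gametes: AnmL×4, Anml×4, anmL×4, anml×4
AaNnMmLl gametes: ANML×1, ANMl×1, ANmL×1, ANml×1, AnML×1, AnMl×1, AnmL×1, Anml×1, aNML×1, aNMl×1, aNmL×1, aNml×1, anML×1, anMl×1, anmL×1, anml×1
AannmmLl×AaNnMmLl grid (16·16=256): AANnMmLL=4 AANnMmLl=8 AANnMmll=4 AANnmmLL=4 AANnmmLl=8 AANnmmll=4 AAnnMmLL=4 AAnnMmLl=8 AAnnMmll=4 AAnnmmLL=4 AAnnmmLl=8 AAnnmmll=4 AaNnMmLL=8 AaNnMmLl=16 AaNnMmll=8 AaNnmmLL=8 AaNnmmLl=16 AaNnmmll=8 AannMmLL=8 AannMmLl=16 AannMmll=8 AannmmLL=8 AannmmLl=16 Aannmmll=8 aaNnMmLL=4 aaNnMmLl=8 aaNnMmll=4 aaNnmmLL=4 aaNnmmLl=8 aaNnmmll=4 aannMmLL=4 aannMmLl=8 aannMmll=4 aannmmLL=4 aannmmLl=8 aannmmll=4
A_ N_ mm L_ hits 36/256; gcd=4; 36÷4/256÷4 = 9/64

P(A_ N_ mm L_) = 9/64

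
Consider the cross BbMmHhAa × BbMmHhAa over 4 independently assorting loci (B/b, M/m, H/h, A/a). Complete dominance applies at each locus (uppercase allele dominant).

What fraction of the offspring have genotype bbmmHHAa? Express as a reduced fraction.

BbMmHhAa gametes: BMHA×1, BMHa×1, BMhA×1, BMha×1, BmHA×1, BmHa×1, BmhA×1, Bmha×1, bMHA×1, bMHa×1, bMhA×1, bMha×1, bmHA×1, bmHa×1, bmhA×1, bmha×1
BbMmHhAa gametes: BMHA×1, BMHa×1, BMhA×1, BMha×1, BmHA×1, BmHa×1, BmhA×1, Bmha×1, bMHA×1, bMHa×1, bMhA×1, bMha×1, bmHA×1, bmHa×1, bmhA×1, bmha×1
BbMmHhAa×BbMmHhAa grid (16·16=256): BBMMHHAA=1 BBMMHHAa=2 BBMMHHaa=1 BBMMHhAA=2 BBMMHhAa=4 BBMMHhaa=2 BBMMhhAA=1 BBMMhhAa=2 BBMMhhaa=1 BBMmHHAA=2 BBMmHHAa=4 BBMmHHaa=2 BBMmHhAA=4 BBMmHhAa=8 BBMmHhaa=4 BBMmhhAA=2 BBMmhhAa=4 BBMmhhaa=2 BBmmHHAA=1 BBmmHHAa=2 BBmmHHaa=1 BBmmHhAA=2 BBmmHhAa=4 BBmmHhaa=2 BBmmhhAA=1 BBmmhhAa=2 BBmmhhaa=1 BbMMHHAA=2 BbMMHHAa=4 BbMMHHaa=2 BbMMHhAA=4 BbMMHhAa=8 BbMMHhaa=4 BbMMhhAA=2 BbMMhhAa=4 BbMMhhaa=2 BbMmHHAA=4 BbMmHHAa=8 BbMmHHaa=4 BbMmHhAA=8 BbMmHhAa=16 BbMmHhaa=8 BbMmhhAA=4 BbMmhhAa=8 BbMmhhaa=4 BbmmHHAA=2 BbmmHHAa=4 BbmmHHaa=2 BbmmHhAA=4 BbmmHhAa=8 BbmmHhaa=4 BbmmhhAA=2 BbmmhhAa=4 Bbmmhhaa=2 bbMMHHAA=1 bbMMHHAa=2 bbMMHHaa=1 bbMMHhAA=2 bbMMHhAa=4 bbMMHhaa=2 bbMMhhAA=1 bbMMhhAa=2 bbMMhhaa=1 bbMmHHAA=2 bbMmHHAa=4 bbMmHHaa=2 bbMmHhAA=4 bbMmHhAa=8 bbMmHhaa=4 bbMmhhAA=2 bbMmhhAa=4 bbMmhhaa=2 bbmmHHAA=1 bbmmHHAa=2 bbmmHHaa=1 bbmmHhAA=2 bbmmHhAa=4 bbmmHhaa=2 bbmmhhAA=1 bbmmhhAa=2 bbmmhhaa=1
bbmmHHAa hits 2/256; gcd=2; 2÷2/256÷2 = 1/128

P(bbmmHHAa) = 1/128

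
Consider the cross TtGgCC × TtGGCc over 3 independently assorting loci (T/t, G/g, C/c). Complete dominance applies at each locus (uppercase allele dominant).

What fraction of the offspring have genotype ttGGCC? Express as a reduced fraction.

P(ttGGCC) = 1/16

TtGgCC gametes: TGC×2, TgC×2, tGC×2, tgC×2
TtGGCc gametes: TGC×2, TGc×2, tGC×2, tGc×2
TtGgCC×TtGGCc grid (8·8=64): TTGGCC=4 TTGGCc=4 TTGgCC=4 TTGgCc=4 TtGGCC=8 TtGGCc=8 TtGgCC=8 TtGgCc=8 ttGGCC=4 ttGGCc=4 ttGgCC=4 ttGgCc=4
ttGGCC hits 4/64; gcd=4; 4÷4/64÷4 = 1/16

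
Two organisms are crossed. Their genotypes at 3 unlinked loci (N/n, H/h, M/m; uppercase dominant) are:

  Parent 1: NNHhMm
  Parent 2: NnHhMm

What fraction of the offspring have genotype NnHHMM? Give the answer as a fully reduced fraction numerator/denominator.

NNHhMm gametes: NHM×2, NHm×2, NhM×2, Nhm×2
NnHhMm gametes: NHM×1, NHm×1, NhM×1, Nhm×1, nHM×1, nHm×1, nhM×1, nhm×1
NNHhMm×NnHhMm grid (8·8=64): NNHHMM=2 NNHHMm=4 NNHHmm=2 NNHhMM=4 NNHhMm=8 NNHhmm=4 NNhhMM=2 NNhhMm=4 NNhhmm=2 NnHHMM=2 NnHHMm=4 NnHHmm=2 NnHhMM=4 NnHhMm=8 NnHhmm=4 NnhhMM=2 NnhhMm=4 Nnhhmm=2
NnHHMM hits 2/64; gcd=2; 2÷2/64÷2 = 1/32

P(NnHHMM) = 1/32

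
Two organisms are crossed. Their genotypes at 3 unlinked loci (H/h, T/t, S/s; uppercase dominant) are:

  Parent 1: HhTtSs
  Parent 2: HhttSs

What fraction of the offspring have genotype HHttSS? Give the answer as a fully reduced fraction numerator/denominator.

P(HHttSS) = 1/32

HhTtSs gametes: HTS×1, HTs×1, HtS×1, Hts×1, hTS×1, hTs×1, htS×1, hts×1
HhttSs gametes: HtS×2, Hts×2, htS×2, hts×2
HhTtSs×HhttSs grid (8·8=64): HHTtSS=2 HHTtSs=4 HHTtss=2 HHttSS=2 HHttSs=4 HHttss=2 HhTtSS=4 HhTtSs=8 HhTtss=4 HhttSS=4 HhttSs=8 Hhttss=4 hhTtSS=2 hhTtSs=4 hhTtss=2 hhttSS=2 hhttSs=4 hhttss=2
HHttSS hits 2/64; gcd=2; 2÷2/64÷2 = 1/32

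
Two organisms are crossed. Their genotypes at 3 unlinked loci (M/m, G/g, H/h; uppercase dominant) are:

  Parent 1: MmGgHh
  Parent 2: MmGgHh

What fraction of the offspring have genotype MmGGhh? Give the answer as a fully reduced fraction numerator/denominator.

MmGgHh gametes: MGH×1, MGh×1, MgH×1, Mgh×1, mGH×1, mGh×1, mgH×1, mgh×1
MmGgHh gametes: MGH×1, MGh×1, MgH×1, Mgh×1, mGH×1, mGh×1, mgH×1, mgh×1
MmGgHh×MmGgHh grid (8·8=64): MMGGHH=1 MMGGHh=2 MMGGhh=1 MMGgHH=2 MMGgHh=4 MMGghh=2 MMggHH=1 MMggHh=2 MMgghh=1 MmGGHH=2 MmGGHh=4 MmGGhh=2 MmGgHH=4 MmGgHh=8 MmGghh=4 MmggHH=2 MmggHh=4 Mmgghh=2 mmGGHH=1 mmGGHh=2 mmGGhh=1 mmGgHH=2 mmGgHh=4 mmGghh=2 mmggHH=1 mmggHh=2 mmgghh=1
MmGGhh hits 2/64; gcd=2; 2÷2/64÷2 = 1/32

P(MmGGhh) = 1/32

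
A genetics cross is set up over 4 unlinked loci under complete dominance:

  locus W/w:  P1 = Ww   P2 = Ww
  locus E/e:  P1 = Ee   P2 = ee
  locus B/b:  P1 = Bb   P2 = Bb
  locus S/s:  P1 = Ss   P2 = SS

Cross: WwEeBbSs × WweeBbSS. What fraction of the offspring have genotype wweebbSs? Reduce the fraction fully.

WwEeBbSs gametes: WEBS×1, WEBs×1, WEbS×1, WEbs×1, WeBS×1, WeBs×1, WebS×1, Webs×1, wEBS×1, wEBs×1, wEbS×1, wEbs×1, weBS×1, weBs×1, webS×1, webs×1
WweeBbSS gametes: WeBS×4, WebS×4, weBS×4, webS×4
WwEeBbSs×WweeBbSS grid (16·16=256): WWEeBBSS=4 WWEeBBSs=4 WWEeBbSS=8 WWEeBbSs=8 WWEebbSS=4 WWEebbSs=4 WWeeBBSS=4 WWeeBBSs=4 WWeeBbSS=8 WWeeBbSs=8 WWeebbSS=4 WWeebbSs=4 WwEeBBSS=8 WwEeBBSs=8 WwEeBbSS=16 WwEeBbSs=16 WwEebbSS=8 WwEebbSs=8 WweeBBSS=8 WweeBBSs=8 WweeBbSS=16 WweeBbSs=16 WweebbSS=8 WweebbSs=8 wwEeBBSS=4 wwEeBBSs=4 wwEeBbSS=8 wwEeBbSs=8 wwEebbSS=4 wwEebbSs=4 wweeBBSS=4 wweeBBSs=4 wweeBbSS=8 wweeBbSs=8 wweebbSS=4 wweebbSs=4
wweebbSs hits 4/256; gcd=4; 4÷4/256÷4 = 1/64

P(wweebbSs) = 1/64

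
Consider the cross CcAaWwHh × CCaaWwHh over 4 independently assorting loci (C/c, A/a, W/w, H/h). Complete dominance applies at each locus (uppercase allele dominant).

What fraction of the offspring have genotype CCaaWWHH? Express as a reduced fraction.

CcAaWwHh gametes: CAWH×1, CAWh×1, CAwH×1, CAwh×1, CaWH×1, CaWh×1, CawH×1, Cawh×1, cAWH×1, cAWh×1, cAwH×1, cAwh×1, caWH×1, caWh×1, cawH×1, cawh×1
CCaaWwHh gametes: CaWH×4, CaWh×4, CawH×4, Cawh×4
CcAaWwHh×CCaaWwHh grid (16·16=256): CCAaWWHH=4 CCAaWWHh=8 CCAaWWhh=4 CCAaWwHH=8 CCAaWwHh=16 CCAaWwhh=8 CCAawwHH=4 CCAawwHh=8 CCAawwhh=4 CCaaWWHH=4 CCaaWWHh=8 CCaaWWhh=4 CCaaWwHH=8 CCaaWwHh=16 CCaaWwhh=8 CCaawwHH=4 CCaawwHh=8 CCaawwhh=4 CcAaWWHH=4 CcAaWWHh=8 CcAaWWhh=4 CcAaWwHH=8 CcAaWwHh=16 CcAaWwhh=8 CcAawwHH=4 CcAawwHh=8 CcAawwhh=4 CcaaWWHH=4 CcaaWWHh=8 CcaaWWhh=4 CcaaWwHH=8 CcaaWwHh=16 CcaaWwhh=8 CcaawwHH=4 CcaawwHh=8 Ccaawwhh=4
CCaaWWHH hits 4/256; gcd=4; 4÷4/256÷4 = 1/64

P(CCaaWWHH) = 1/64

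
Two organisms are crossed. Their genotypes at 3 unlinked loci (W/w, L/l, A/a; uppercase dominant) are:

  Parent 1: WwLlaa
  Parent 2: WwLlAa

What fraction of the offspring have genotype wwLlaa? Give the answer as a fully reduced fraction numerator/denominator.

P(wwLlaa) = 1/16

WwLlaa gametes: WLa×2, Wla×2, wLa×2, wla×2
WwLlAa gametes: WLA×1, WLa×1, WlA×1, Wla×1, wLA×1, wLa×1, wlA×1, wla×1
WwLlaa×WwLlAa grid (8·8=64): WWLLAa=2 WWLLaa=2 WWLlAa=4 WWLlaa=4 WWllAa=2 WWllaa=2 WwLLAa=4 WwLLaa=4 WwLlAa=8 WwLlaa=8 WwllAa=4 Wwllaa=4 wwLLAa=2 wwLLaa=2 wwLlAa=4 wwLlaa=4 wwllAa=2 wwllaa=2
wwLlaa hits 4/64; gcd=4; 4÷4/64÷4 = 1/16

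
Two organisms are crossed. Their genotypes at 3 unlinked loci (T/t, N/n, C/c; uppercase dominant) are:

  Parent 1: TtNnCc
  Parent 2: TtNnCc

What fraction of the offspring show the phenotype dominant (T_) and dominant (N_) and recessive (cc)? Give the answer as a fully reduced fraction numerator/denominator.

TtNnCc gametes: TNC×1, TNc×1, TnC×1, Tnc×1, tNC×1, tNc×1, tnC×1, tnc×1
TtNnCc gametes: TNC×1, TNc×1, TnC×1, Tnc×1, tNC×1, tNc×1, tnC×1, tnc×1
TtNnCc×TtNnCc grid (8·8=64): TTNNCC=1 TTNNCc=2 TTNNcc=1 TTNnCC=2 TTNnCc=4 TTNncc=2 TTnnCC=1 TTnnCc=2 TTnncc=1 TtNNCC=2 TtNNCc=4 TtNNcc=2 TtNnCC=4 TtNnCc=8 TtNncc=4 TtnnCC=2 TtnnCc=4 Ttnncc=2 ttNNCC=1 ttNNCc=2 ttNNcc=1 ttNnCC=2 ttNnCc=4 ttNncc=2 ttnnCC=1 ttnnCc=2 ttnncc=1
T_ N_ cc hits 9/64; gcd=1; 9÷1/64÷1 = 9/64

P(T_ N_ cc) = 9/64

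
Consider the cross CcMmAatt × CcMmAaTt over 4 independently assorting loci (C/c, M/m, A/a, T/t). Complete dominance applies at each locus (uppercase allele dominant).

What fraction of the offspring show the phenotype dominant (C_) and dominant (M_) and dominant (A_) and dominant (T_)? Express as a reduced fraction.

P(C_ M_ A_ T_) = 27/128

CcMmAatt gametes: CMAt×2, CMat×2, CmAt×2, Cmat×2, cMAt×2, cMat×2, cmAt×2, cmat×2
CcMmAaTt gametes: CMAT×1, CMAt×1, CMaT×1, CMat×1, CmAT×1, CmAt×1, CmaT×1, Cmat×1, cMAT×1, cMAt×1, cMaT×1, cMat×1, cmAT×1, cmAt×1, cmaT×1, cmat×1
CcMmAatt×CcMmAaTt grid (16·16=256): CCMMAATt=2 CCMMAAtt=2 CCMMAaTt=4 CCMMAatt=4 CCMMaaTt=2 CCMMaatt=2 CCMmAATt=4 CCMmAAtt=4 CCMmAaTt=8 CCMmAatt=8 CCMmaaTt=4 CCMmaatt=4 CCmmAATt=2 CCmmAAtt=2 CCmmAaTt=4 CCmmAatt=4 CCmmaaTt=2 CCmmaatt=2 CcMMAATt=4 CcMMAAtt=4 CcMMAaTt=8 CcMMAatt=8 CcMMaaTt=4 CcMMaatt=4 CcMmAATt=8 CcMmAAtt=8 CcMmAaTt=16 CcMmAatt=16 CcMmaaTt=8 CcMmaatt=8 CcmmAATt=4 CcmmAAtt=4 CcmmAaTt=8 CcmmAatt=8 CcmmaaTt=4 Ccmmaatt=4 ccMMAATt=2 ccMMAAtt=2 ccMMAaTt=4 ccMMAatt=4 ccMMaaTt=2 ccMMaatt=2 ccMmAATt=4 ccMmAAtt=4 ccMmAaTt=8 ccMmAatt=8 ccMmaaTt=4 ccMmaatt=4 ccmmAATt=2 ccmmAAtt=2 ccmmAaTt=4 ccmmAatt=4 ccmmaaTt=2 ccmmaatt=2
C_ M_ A_ T_ hits 54/256; gcd=2; 54÷2/256÷2 = 27/128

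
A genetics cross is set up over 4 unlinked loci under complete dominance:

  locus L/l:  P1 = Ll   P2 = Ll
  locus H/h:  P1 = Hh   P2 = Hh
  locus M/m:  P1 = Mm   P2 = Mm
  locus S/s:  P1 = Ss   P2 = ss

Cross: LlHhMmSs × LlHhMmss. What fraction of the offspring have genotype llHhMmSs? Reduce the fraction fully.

P(llHhMmSs) = 1/32

LlHhMmSs gametes: LHMS×1, LHMs×1, LHmS×1, LHms×1, LhMS×1, LhMs×1, LhmS×1, Lhms×1, lHMS×1, lHMs×1, lHmS×1, lHms×1, lhMS×1, lhMs×1, lhmS×1, lhms×1
LlHhMmss gametes: LHMs×2, LHms×2, LhMs×2, Lhms×2, lHMs×2, lHms×2, lhMs×2, lhms×2
LlHhMmSs×LlHhMmss grid (16·16=256): LLHHMMSs=2 LLHHMMss=2 LLHHMmSs=4 LLHHMmss=4 LLHHmmSs=2 LLHHmmss=2 LLHhMMSs=4 LLHhMMss=4 LLHhMmSs=8 LLHhMmss=8 LLHhmmSs=4 LLHhmmss=4 LLhhMMSs=2 LLhhMMss=2 LLhhMmSs=4 LLhhMmss=4 LLhhmmSs=2 LLhhmmss=2 LlHHMMSs=4 LlHHMMss=4 LlHHMmSs=8 LlHHMmss=8 LlHHmmSs=4 LlHHmmss=4 LlHhMMSs=8 LlHhMMss=8 LlHhMmSs=16 LlHhMmss=16 LlHhmmSs=8 LlHhmmss=8 LlhhMMSs=4 LlhhMMss=4 LlhhMmSs=8 LlhhMmss=8 LlhhmmSs=4 Llhhmmss=4 llHHMMSs=2 llHHMMss=2 llHHMmSs=4 llHHMmss=4 llHHmmSs=2 llHHmmss=2 llHhMMSs=4 llHhMMss=4 llHhMmSs=8 llHhMmss=8 llHhmmSs=4 llHhmmss=4 llhhMMSs=2 llhhMMss=2 llhhMmSs=4 llhhMmss=4 llhhmmSs=2 llhhmmss=2
llHhMmSs hits 8/256; gcd=8; 8÷8/256÷8 = 1/32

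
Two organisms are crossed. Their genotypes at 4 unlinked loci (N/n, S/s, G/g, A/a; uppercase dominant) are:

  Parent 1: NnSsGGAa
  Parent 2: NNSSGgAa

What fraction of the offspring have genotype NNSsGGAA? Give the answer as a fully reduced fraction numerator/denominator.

P(NNSsGGAA) = 1/32

NnSsGGAa gametes: NSGA×2, NSGa×2, NsGA×2, NsGa×2, nSGA×2, nSGa×2, nsGA×2, nsGa×2
NNSSGgAa gametes: NSGA×4, NSGa×4, NSgA×4, NSga×4
NnSsGGAa×NNSSGgAa grid (16·16=256): NNSSGGAA=8 NNSSGGAa=16 NNSSGGaa=8 NNSSGgAA=8 NNSSGgAa=16 NNSSGgaa=8 NNSsGGAA=8 NNSsGGAa=16 NNSsGGaa=8 NNSsGgAA=8 NNSsGgAa=16 NNSsGgaa=8 NnSSGGAA=8 NnSSGGAa=16 NnSSGGaa=8 NnSSGgAA=8 NnSSGgAa=16 NnSSGgaa=8 NnSsGGAA=8 NnSsGGAa=16 NnSsGGaa=8 NnSsGgAA=8 NnSsGgAa=16 NnSsGgaa=8
NNSsGGAA hits 8/256; gcd=8; 8÷8/256÷8 = 1/32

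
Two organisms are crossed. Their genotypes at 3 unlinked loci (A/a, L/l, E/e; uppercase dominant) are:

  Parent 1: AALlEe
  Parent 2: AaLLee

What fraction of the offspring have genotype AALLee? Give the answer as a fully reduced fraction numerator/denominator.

AALlEe gametes: ALE×2, ALe×2, AlE×2, Ale×2
AaLLee gametes: ALe×4, aLe×4
AALlEe×AaLLee grid (8·8=64): AALLEe=8 AALLee=8 AALlEe=8 AALlee=8 AaLLEe=8 AaLLee=8 AaLlEe=8 AaLlee=8
AALLee hits 8/64; gcd=8; 8÷8/64÷8 = 1/8

P(AALLee) = 1/8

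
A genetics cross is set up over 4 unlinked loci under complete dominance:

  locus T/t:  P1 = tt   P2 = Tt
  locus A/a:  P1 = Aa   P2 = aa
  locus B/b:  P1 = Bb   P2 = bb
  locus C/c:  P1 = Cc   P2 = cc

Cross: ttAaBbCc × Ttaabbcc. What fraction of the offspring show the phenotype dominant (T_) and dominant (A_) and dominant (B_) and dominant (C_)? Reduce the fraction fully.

ttAaBbCc gametes: tABC×2, tABc×2, tAbC×2, tAbc×2, taBC×2, taBc×2, tabC×2, tabc×2
Ttaabbcc gametes: Tabc×8, tabc×8
ttAaBbCc×Ttaabbcc grid (16·16=256): TtAaBbCc=16 TtAaBbcc=16 TtAabbCc=16 TtAabbcc=16 TtaaBbCc=16 TtaaBbcc=16 TtaabbCc=16 Ttaabbcc=16 ttAaBbCc=16 ttAaBbcc=16 ttAabbCc=16 ttAabbcc=16 ttaaBbCc=16 ttaaBbcc=16 ttaabbCc=16 ttaabbcc=16
T_ A_ B_ C_ hits 16/256; gcd=16; 16÷16/256÷16 = 1/16

P(T_ A_ B_ C_) = 1/16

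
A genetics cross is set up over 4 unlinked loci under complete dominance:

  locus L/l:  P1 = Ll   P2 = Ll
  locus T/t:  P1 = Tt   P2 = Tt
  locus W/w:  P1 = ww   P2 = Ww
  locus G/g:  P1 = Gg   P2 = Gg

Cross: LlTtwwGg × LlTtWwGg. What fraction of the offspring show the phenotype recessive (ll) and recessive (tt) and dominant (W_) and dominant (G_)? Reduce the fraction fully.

P(ll tt W_ G_) = 3/128

LlTtwwGg gametes: LTwG×2, LTwg×2, LtwG×2, Ltwg×2, lTwG×2, lTwg×2, ltwG×2, ltwg×2
LlTtWwGg gametes: LTWG×1, LTWg×1, LTwG×1, LTwg×1, LtWG×1, LtWg×1, LtwG×1, Ltwg×1, lTWG×1, lTWg×1, lTwG×1, lTwg×1, ltWG×1, ltWg×1, ltwG×1, ltwg×1
LlTtwwGg×LlTtWwGg grid (16·16=256): LLTTWwGG=2 LLTTWwGg=4 LLTTWwgg=2 LLTTwwGG=2 LLTTwwGg=4 LLTTwwgg=2 LLTtWwGG=4 LLTtWwGg=8 LLTtWwgg=4 LLTtwwGG=4 LLTtwwGg=8 LLTtwwgg=4 LLttWwGG=2 LLttWwGg=4 LLttWwgg=2 LLttwwGG=2 LLttwwGg=4 LLttwwgg=2 LlTTWwGG=4 LlTTWwGg=8 LlTTWwgg=4 LlTTwwGG=4 LlTTwwGg=8 LlTTwwgg=4 LlTtWwGG=8 LlTtWwGg=16 LlTtWwgg=8 LlTtwwGG=8 LlTtwwGg=16 LlTtwwgg=8 LlttWwGG=4 LlttWwGg=8 LlttWwgg=4 LlttwwGG=4 LlttwwGg=8 Llttwwgg=4 llTTWwGG=2 llTTWwGg=4 llTTWwgg=2 llTTwwGG=2 llTTwwGg=4 llTTwwgg=2 llTtWwGG=4 llTtWwGg=8 llTtWwgg=4 llTtwwGG=4 llTtwwGg=8 llTtwwgg=4 llttWwGG=2 llttWwGg=4 llttWwgg=2 llttwwGG=2 llttwwGg=4 llttwwgg=2
ll tt W_ G_ hits 6/256; gcd=2; 6÷2/256÷2 = 3/128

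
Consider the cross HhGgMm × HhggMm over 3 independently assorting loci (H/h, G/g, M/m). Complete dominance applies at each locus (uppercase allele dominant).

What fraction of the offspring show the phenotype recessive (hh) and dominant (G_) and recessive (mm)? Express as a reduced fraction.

HhGgMm gametes: HGM×1, HGm×1, HgM×1, Hgm×1, hGM×1, hGm×1, hgM×1, hgm×1
HhggMm gametes: HgM×2, Hgm×2, hgM×2, hgm×2
HhGgMm×HhggMm grid (8·8=64): HHGgMM=2 HHGgMm=4 HHGgmm=2 HHggMM=2 HHggMm=4 HHggmm=2 HhGgMM=4 HhGgMm=8 HhGgmm=4 HhggMM=4 HhggMm=8 Hhggmm=4 hhGgMM=2 hhGgMm=4 hhGgmm=2 hhggMM=2 hhggMm=4 hhggmm=2
hh G_ mm hits 2/64; gcd=2; 2÷2/64÷2 = 1/32

P(hh G_ mm) = 1/32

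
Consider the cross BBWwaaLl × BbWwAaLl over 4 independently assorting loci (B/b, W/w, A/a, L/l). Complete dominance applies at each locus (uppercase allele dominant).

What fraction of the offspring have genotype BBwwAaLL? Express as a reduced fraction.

P(BBwwAaLL) = 1/64

BBWwaaLl gametes: BWaL×4, BWal×4, BwaL×4, Bwal×4
BbWwAaLl gametes: BWAL×1, BWAl×1, BWaL×1, BWal×1, BwAL×1, BwAl×1, BwaL×1, Bwal×1, bWAL×1, bWAl×1, bWaL×1, bWal×1, bwAL×1, bwAl×1, bwaL×1, bwal×1
BBWwaaLl×BbWwAaLl grid (16·16=256): BBWWAaLL=4 BBWWAaLl=8 BBWWAall=4 BBWWaaLL=4 BBWWaaLl=8 BBWWaall=4 BBWwAaLL=8 BBWwAaLl=16 BBWwAall=8 BBWwaaLL=8 BBWwaaLl=16 BBWwaall=8 BBwwAaLL=4 BBwwAaLl=8 BBwwAall=4 BBwwaaLL=4 BBwwaaLl=8 BBwwaall=4 BbWWAaLL=4 BbWWAaLl=8 BbWWAall=4 BbWWaaLL=4 BbWWaaLl=8 BbWWaall=4 BbWwAaLL=8 BbWwAaLl=16 BbWwAall=8 BbWwaaLL=8 BbWwaaLl=16 BbWwaall=8 BbwwAaLL=4 BbwwAaLl=8 BbwwAall=4 BbwwaaLL=4 BbwwaaLl=8 Bbwwaall=4
BBwwAaLL hits 4/256; gcd=4; 4÷4/256÷4 = 1/64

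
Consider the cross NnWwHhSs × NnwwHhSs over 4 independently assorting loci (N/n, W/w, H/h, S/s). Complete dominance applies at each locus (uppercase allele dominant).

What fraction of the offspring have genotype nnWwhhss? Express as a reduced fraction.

P(nnWwhhss) = 1/128

NnWwHhSs gametes: NWHS×1, NWHs×1, NWhS×1, NWhs×1, NwHS×1, NwHs×1, NwhS×1, Nwhs×1, nWHS×1, nWHs×1, nWhS×1, nWhs×1, nwHS×1, nwHs×1, nwhS×1, nwhs×1
NnwwHhSs gametes: NwHS×2, NwHs×2, NwhS×2, Nwhs×2, nwHS×2, nwHs×2, nwhS×2, nwhs×2
NnWwHhSs×NnwwHhSs grid (16·16=256): NNWwHHSS=2 NNWwHHSs=4 NNWwHHss=2 NNWwHhSS=4 NNWwHhSs=8 NNWwHhss=4 NNWwhhSS=2 NNWwhhSs=4 NNWwhhss=2 NNwwHHSS=2 NNwwHHSs=4 NNwwHHss=2 NNwwHhSS=4 NNwwHhSs=8 NNwwHhss=4 NNwwhhSS=2 NNwwhhSs=4 NNwwhhss=2 NnWwHHSS=4 NnWwHHSs=8 NnWwHHss=4 NnWwHhSS=8 NnWwHhSs=16 NnWwHhss=8 NnWwhhSS=4 NnWwhhSs=8 NnWwhhss=4 NnwwHHSS=4 NnwwHHSs=8 NnwwHHss=4 NnwwHhSS=8 NnwwHhSs=16 NnwwHhss=8 NnwwhhSS=4 NnwwhhSs=8 Nnwwhhss=4 nnWwHHSS=2 nnWwHHSs=4 nnWwHHss=2 nnWwHhSS=4 nnWwHhSs=8 nnWwHhss=4 nnWwhhSS=2 nnWwhhSs=4 nnWwhhss=2 nnwwHHSS=2 nnwwHHSs=4 nnwwHHss=2 nnwwHhSS=4 nnwwHhSs=8 nnwwHhss=4 nnwwhhSS=2 nnwwhhSs=4 nnwwhhss=2
nnWwhhss hits 2/256; gcd=2; 2÷2/256÷2 = 1/128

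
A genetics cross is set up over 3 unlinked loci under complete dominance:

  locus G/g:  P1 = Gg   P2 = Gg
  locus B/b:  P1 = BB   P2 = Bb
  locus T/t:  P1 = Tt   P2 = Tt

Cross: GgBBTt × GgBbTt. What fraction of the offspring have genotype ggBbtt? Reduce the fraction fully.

GgBBTt gametes: GBT×2, GBt×2, gBT×2, gBt×2
GgBbTt gametes: GBT×1, GBt×1, GbT×1, Gbt×1, gBT×1, gBt×1, gbT×1, gbt×1
GgBBTt×GgBbTt grid (8·8=64): GGBBTT=2 GGBBTt=4 GGBBtt=2 GGBbTT=2 GGBbTt=4 GGBbtt=2 GgBBTT=4 GgBBTt=8 GgBBtt=4 GgBbTT=4 GgBbTt=8 GgBbtt=4 ggBBTT=2 ggBBTt=4 ggBBtt=2 ggBbTT=2 ggBbTt=4 ggBbtt=2
ggBbtt hits 2/64; gcd=2; 2÷2/64÷2 = 1/32

P(ggBbtt) = 1/32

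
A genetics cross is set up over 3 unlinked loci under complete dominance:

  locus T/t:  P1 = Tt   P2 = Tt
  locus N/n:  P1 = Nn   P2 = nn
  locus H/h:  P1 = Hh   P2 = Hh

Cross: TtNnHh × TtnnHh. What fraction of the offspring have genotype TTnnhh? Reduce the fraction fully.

TtNnHh gametes: TNH×1, TNh×1, TnH×1, Tnh×1, tNH×1, tNh×1, tnH×1, tnh×1
TtnnHh gametes: TnH×2, Tnh×2, tnH×2, tnh×2
TtNnHh×TtnnHh grid (8·8=64): TTNnHH=2 TTNnHh=4 TTNnhh=2 TTnnHH=2 TTnnHh=4 TTnnhh=2 TtNnHH=4 TtNnHh=8 TtNnhh=4 TtnnHH=4 TtnnHh=8 Ttnnhh=4 ttNnHH=2 ttNnHh=4 ttNnhh=2 ttnnHH=2 ttnnHh=4 ttnnhh=2
TTnnhh hits 2/64; gcd=2; 2÷2/64÷2 = 1/32

P(TTnnhh) = 1/32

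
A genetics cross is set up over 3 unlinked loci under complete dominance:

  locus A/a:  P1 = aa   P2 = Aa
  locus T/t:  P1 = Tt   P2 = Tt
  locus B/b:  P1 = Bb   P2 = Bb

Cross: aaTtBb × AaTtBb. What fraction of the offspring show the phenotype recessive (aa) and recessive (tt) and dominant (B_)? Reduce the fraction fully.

P(aa tt B_) = 3/32

aaTtBb gametes: aTB×2, aTb×2, atB×2, atb×2
AaTtBb gametes: ATB×1, ATb×1, AtB×1, Atb×1, aTB×1, aTb×1, atB×1, atb×1
aaTtBb×AaTtBb grid (8·8=64): AaTTBB=2 AaTTBb=4 AaTTbb=2 AaTtBB=4 AaTtBb=8 AaTtbb=4 AattBB=2 AattBb=4 Aattbb=2 aaTTBB=2 aaTTBb=4 aaTTbb=2 aaTtBB=4 aaTtBb=8 aaTtbb=4 aattBB=2 aattBb=4 aattbb=2
aa tt B_ hits 6/64; gcd=2; 6÷2/64÷2 = 3/32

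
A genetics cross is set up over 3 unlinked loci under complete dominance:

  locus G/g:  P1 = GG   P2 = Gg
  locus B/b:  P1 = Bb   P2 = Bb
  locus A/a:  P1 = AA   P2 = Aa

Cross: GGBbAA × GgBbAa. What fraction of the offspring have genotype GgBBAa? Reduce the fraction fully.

GGBbAA gametes: GBA×4, GbA×4
GgBbAa gametes: GBA×1, GBa×1, GbA×1, Gba×1, gBA×1, gBa×1, gbA×1, gba×1
GGBbAA×GgBbAa grid (8·8=64): GGBBAA=4 GGBBAa=4 GGBbAA=8 GGBbAa=8 GGbbAA=4 GGbbAa=4 GgBBAA=4 GgBBAa=4 GgBbAA=8 GgBbAa=8 GgbbAA=4 GgbbAa=4
GgBBAa hits 4/64; gcd=4; 4÷4/64÷4 = 1/16

P(GgBBAa) = 1/16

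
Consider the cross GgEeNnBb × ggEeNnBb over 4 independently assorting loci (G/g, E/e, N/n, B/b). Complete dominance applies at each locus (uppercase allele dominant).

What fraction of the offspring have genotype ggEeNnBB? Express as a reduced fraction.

P(ggEeNnBB) = 1/32

GgEeNnBb gametes: GENB×1, GENb×1, GEnB×1, GEnb×1, GeNB×1, GeNb×1, GenB×1, Genb×1, gENB×1, gENb×1, gEnB×1, gEnb×1, geNB×1, geNb×1, genB×1, genb×1
ggEeNnBb gametes: gENB×2, gENb×2, gEnB×2, gEnb×2, geNB×2, geNb×2, genB×2, genb×2
GgEeNnBb×ggEeNnBb grid (16·16=256): GgEENNBB=2 GgEENNBb=4 GgEENNbb=2 GgEENnBB=4 GgEENnBb=8 GgEENnbb=4 GgEEnnBB=2 GgEEnnBb=4 GgEEnnbb=2 GgEeNNBB=4 GgEeNNBb=8 GgEeNNbb=4 GgEeNnBB=8 GgEeNnBb=16 GgEeNnbb=8 GgEennBB=4 GgEennBb=8 GgEennbb=4 GgeeNNBB=2 GgeeNNBb=4 GgeeNNbb=2 GgeeNnBB=4 GgeeNnBb=8 GgeeNnbb=4 GgeennBB=2 GgeennBb=4 Ggeennbb=2 ggEENNBB=2 ggEENNBb=4 ggEENNbb=2 ggEENnBB=4 ggEENnBb=8 ggEENnbb=4 ggEEnnBB=2 ggEEnnBb=4 ggEEnnbb=2 ggEeNNBB=4 ggEeNNBb=8 ggEeNNbb=4 ggEeNnBB=8 ggEeNnBb=16 ggEeNnbb=8 ggEennBB=4 ggEennBb=8 ggEennbb=4 ggeeNNBB=2 ggeeNNBb=4 ggeeNNbb=2 ggeeNnBB=4 ggeeNnBb=8 ggeeNnbb=4 ggeennBB=2 ggeennBb=4 ggeennbb=2
ggEeNnBB hits 8/256; gcd=8; 8÷8/256÷8 = 1/32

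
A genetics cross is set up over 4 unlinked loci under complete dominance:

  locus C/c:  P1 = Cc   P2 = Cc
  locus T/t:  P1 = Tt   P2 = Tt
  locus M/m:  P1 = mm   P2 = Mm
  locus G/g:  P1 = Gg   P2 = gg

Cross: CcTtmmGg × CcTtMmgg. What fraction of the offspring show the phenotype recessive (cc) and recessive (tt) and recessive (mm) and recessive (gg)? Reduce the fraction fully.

P(cc tt mm gg) = 1/64

CcTtmmGg gametes: CTmG×2, CTmg×2, CtmG×2, Ctmg×2, cTmG×2, cTmg×2, ctmG×2, ctmg×2
CcTtMmgg gametes: CTMg×2, CTmg×2, CtMg×2, Ctmg×2, cTMg×2, cTmg×2, ctMg×2, ctmg×2
CcTtmmGg×CcTtMmgg grid (16·16=256): CCTTMmGg=4 CCTTMmgg=4 CCTTmmGg=4 CCTTmmgg=4 CCTtMmGg=8 CCTtMmgg=8 CCTtmmGg=8 CCTtmmgg=8 CCttMmGg=4 CCttMmgg=4 CCttmmGg=4 CCttmmgg=4 CcTTMmGg=8 CcTTMmgg=8 CcTTmmGg=8 CcTTmmgg=8 CcTtMmGg=16 CcTtMmgg=16 CcTtmmGg=16 CcTtmmgg=16 CcttMmGg=8 CcttMmgg=8 CcttmmGg=8 Ccttmmgg=8 ccTTMmGg=4 ccTTMmgg=4 ccTTmmGg=4 ccTTmmgg=4 ccTtMmGg=8 ccTtMmgg=8 ccTtmmGg=8 ccTtmmgg=8 ccttMmGg=4 ccttMmgg=4 ccttmmGg=4 ccttmmgg=4
cc tt mm gg hits 4/256; gcd=4; 4÷4/256÷4 = 1/64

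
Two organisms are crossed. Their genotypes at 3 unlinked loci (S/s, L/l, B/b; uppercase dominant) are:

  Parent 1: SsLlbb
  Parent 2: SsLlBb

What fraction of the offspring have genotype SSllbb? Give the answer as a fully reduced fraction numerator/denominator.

P(SSllbb) = 1/32

SsLlbb gametes: SLb×2, Slb×2, sLb×2, slb×2
SsLlBb gametes: SLB×1, SLb×1, SlB×1, Slb×1, sLB×1, sLb×1, slB×1, slb×1
SsLlbb×SsLlBb grid (8·8=64): SSLLBb=2 SSLLbb=2 SSLlBb=4 SSLlbb=4 SSllBb=2 SSllbb=2 SsLLBb=4 SsLLbb=4 SsLlBb=8 SsLlbb=8 SsllBb=4 Ssllbb=4 ssLLBb=2 ssLLbb=2 ssLlBb=4 ssLlbb=4 ssllBb=2 ssllbb=2
SSllbb hits 2/64; gcd=2; 2÷2/64÷2 = 1/32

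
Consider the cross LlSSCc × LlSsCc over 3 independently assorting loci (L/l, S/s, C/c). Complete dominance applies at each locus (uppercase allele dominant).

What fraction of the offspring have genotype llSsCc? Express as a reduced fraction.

LlSSCc gametes: LSC×2, LSc×2, lSC×2, lSc×2
LlSsCc gametes: LSC×1, LSc×1, LsC×1, Lsc×1, lSC×1, lSc×1, lsC×1, lsc×1
LlSSCc×LlSsCc grid (8·8=64): LLSSCC=2 LLSSCc=4 LLSScc=2 LLSsCC=2 LLSsCc=4 LLSscc=2 LlSSCC=4 LlSSCc=8 LlSScc=4 LlSsCC=4 LlSsCc=8 LlSscc=4 llSSCC=2 llSSCc=4 llSScc=2 llSsCC=2 llSsCc=4 llSscc=2
llSsCc hits 4/64; gcd=4; 4÷4/64÷4 = 1/16

P(llSsCc) = 1/16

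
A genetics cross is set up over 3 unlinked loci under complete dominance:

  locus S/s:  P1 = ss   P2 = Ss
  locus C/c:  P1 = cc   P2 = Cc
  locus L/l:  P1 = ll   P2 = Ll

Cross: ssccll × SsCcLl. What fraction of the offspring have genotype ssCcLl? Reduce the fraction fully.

ssccll gametes: scl×8
SsCcLl gametes: SCL×1, SCl×1, ScL×1, Scl×1, sCL×1, sCl×1, scL×1, scl×1
ssccll×SsCcLl grid (8·8=64): SsCcLl=8 SsCcll=8 SsccLl=8 Ssccll=8 ssCcLl=8 ssCcll=8 ssccLl=8 ssccll=8
ssCcLl hits 8/64; gcd=8; 8÷8/64÷8 = 1/8

P(ssCcLl) = 1/8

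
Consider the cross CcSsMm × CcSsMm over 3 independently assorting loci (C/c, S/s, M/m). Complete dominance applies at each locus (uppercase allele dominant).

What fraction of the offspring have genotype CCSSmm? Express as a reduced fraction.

P(CCSSmm) = 1/64

CcSsMm gametes: CSM×1, CSm×1, CsM×1, Csm×1, cSM×1, cSm×1, csM×1, csm×1
CcSsMm gametes: CSM×1, CSm×1, CsM×1, Csm×1, cSM×1, cSm×1, csM×1, csm×1
CcSsMm×CcSsMm grid (8·8=64): CCSSMM=1 CCSSMm=2 CCSSmm=1 CCSsMM=2 CCSsMm=4 CCSsmm=2 CCssMM=1 CCssMm=2 CCssmm=1 CcSSMM=2 CcSSMm=4 CcSSmm=2 CcSsMM=4 CcSsMm=8 CcSsmm=4 CcssMM=2 CcssMm=4 Ccssmm=2 ccSSMM=1 ccSSMm=2 ccSSmm=1 ccSsMM=2 ccSsMm=4 ccSsmm=2 ccssMM=1 ccssMm=2 ccssmm=1
CCSSmm hits 1/64; gcd=1; 1÷1/64÷1 = 1/64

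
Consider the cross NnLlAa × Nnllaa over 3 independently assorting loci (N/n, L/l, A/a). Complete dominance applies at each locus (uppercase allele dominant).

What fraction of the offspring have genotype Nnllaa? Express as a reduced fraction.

P(Nnllaa) = 1/8

NnLlAa gametes: NLA×1, NLa×1, NlA×1, Nla×1, nLA×1, nLa×1, nlA×1, nla×1
Nnllaa gametes: Nla×4, nla×4
NnLlAa×Nnllaa grid (8·8=64): NNLlAa=4 NNLlaa=4 NNllAa=4 NNllaa=4 NnLlAa=8 NnLlaa=8 NnllAa=8 Nnllaa=8 nnLlAa=4 nnLlaa=4 nnllAa=4 nnllaa=4
Nnllaa hits 8/64; gcd=8; 8÷8/64÷8 = 1/8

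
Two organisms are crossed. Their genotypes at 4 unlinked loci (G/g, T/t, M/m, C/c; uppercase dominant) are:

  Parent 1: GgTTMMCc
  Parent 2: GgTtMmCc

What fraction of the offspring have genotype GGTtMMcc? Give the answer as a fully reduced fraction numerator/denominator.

GgTTMMCc gametes: GTMC×4, GTMc×4, gTMC×4, gTMc×4
GgTtMmCc gametes: GTMC×1, GTMc×1, GTmC×1, GTmc×1, GtMC×1, GtMc×1, GtmC×1, Gtmc×1, gTMC×1, gTMc×1, gTmC×1, gTmc×1, gtMC×1, gtMc×1, gtmC×1, gtmc×1
GgTTMMCc×GgTtMmCc grid (16·16=256): GGTTMMCC=4 GGTTMMCc=8 GGTTMMcc=4 GGTTMmCC=4 GGTTMmCc=8 GGTTMmcc=4 GGTtMMCC=4 GGTtMMCc=8 GGTtMMcc=4 GGTtMmCC=4 GGTtMmCc=8 GGTtMmcc=4 GgTTMMCC=8 GgTTMMCc=16 GgTTMMcc=8 GgTTMmCC=8 GgTTMmCc=16 GgTTMmcc=8 GgTtMMCC=8 GgTtMMCc=16 GgTtMMcc=8 GgTtMmCC=8 GgTtMmCc=16 GgTtMmcc=8 ggTTMMCC=4 ggTTMMCc=8 ggTTMMcc=4 ggTTMmCC=4 ggTTMmCc=8 ggTTMmcc=4 ggTtMMCC=4 ggTtMMCc=8 ggTtMMcc=4 ggTtMmCC=4 ggTtMmCc=8 ggTtMmcc=4
GGTtMMcc hits 4/256; gcd=4; 4÷4/256÷4 = 1/64

P(GGTtMMcc) = 1/64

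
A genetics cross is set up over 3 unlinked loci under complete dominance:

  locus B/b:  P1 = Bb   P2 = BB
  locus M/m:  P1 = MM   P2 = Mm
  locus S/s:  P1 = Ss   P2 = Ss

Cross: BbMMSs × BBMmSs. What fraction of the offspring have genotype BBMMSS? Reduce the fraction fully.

BbMMSs gametes: BMS×2, BMs×2, bMS×2, bMs×2
BBMmSs gametes: BMS×2, BMs×2, BmS×2, Bms×2
BbMMSs×BBMmSs grid (8·8=64): BBMMSS=4 BBMMSs=8 BBMMss=4 BBMmSS=4 BBMmSs=8 BBMmss=4 BbMMSS=4 BbMMSs=8 BbMMss=4 BbMmSS=4 BbMmSs=8 BbMmss=4
BBMMSS hits 4/64; gcd=4; 4÷4/64÷4 = 1/16

P(BBMMSS) = 1/16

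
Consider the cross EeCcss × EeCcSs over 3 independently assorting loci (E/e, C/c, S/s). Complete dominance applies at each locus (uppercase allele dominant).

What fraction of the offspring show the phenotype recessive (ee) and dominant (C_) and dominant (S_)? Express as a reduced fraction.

EeCcss gametes: ECs×2, Ecs×2, eCs×2, ecs×2
EeCcSs gametes: ECS×1, ECs×1, EcS×1, Ecs×1, eCS×1, eCs×1, ecS×1, ecs×1
EeCcss×EeCcSs grid (8·8=64): EECCSs=2 EECCss=2 EECcSs=4 EECcss=4 EEccSs=2 EEccss=2 EeCCSs=4 EeCCss=4 EeCcSs=8 EeCcss=8 EeccSs=4 Eeccss=4 eeCCSs=2 eeCCss=2 eeCcSs=4 eeCcss=4 eeccSs=2 eeccss=2
ee C_ S_ hits 6/64; gcd=2; 6÷2/64÷2 = 3/32

P(ee C_ S_) = 3/32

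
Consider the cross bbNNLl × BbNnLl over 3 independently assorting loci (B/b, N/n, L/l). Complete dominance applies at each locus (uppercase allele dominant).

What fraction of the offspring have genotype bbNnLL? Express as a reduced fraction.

bbNNLl gametes: bNL×4, bNl×4
BbNnLl gametes: BNL×1, BNl×1, BnL×1, Bnl×1, bNL×1, bNl×1, bnL×1, bnl×1
bbNNLl×BbNnLl grid (8·8=64): BbNNLL=4 BbNNLl=8 BbNNll=4 BbNnLL=4 BbNnLl=8 BbNnll=4 bbNNLL=4 bbNNLl=8 bbNNll=4 bbNnLL=4 bbNnLl=8 bbNnll=4
bbNnLL hits 4/64; gcd=4; 4÷4/64÷4 = 1/16

P(bbNnLL) = 1/16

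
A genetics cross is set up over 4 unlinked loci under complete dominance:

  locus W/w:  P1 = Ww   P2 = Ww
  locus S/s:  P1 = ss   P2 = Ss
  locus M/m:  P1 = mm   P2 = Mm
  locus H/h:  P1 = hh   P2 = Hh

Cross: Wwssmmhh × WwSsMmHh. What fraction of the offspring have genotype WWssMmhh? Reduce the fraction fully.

Wwssmmhh gametes: Wsmh×8, wsmh×8
WwSsMmHh gametes: WSMH×1, WSMh×1, WSmH×1, WSmh×1, WsMH×1, WsMh×1, WsmH×1, Wsmh×1, wSMH×1, wSMh×1, wSmH×1, wSmh×1, wsMH×1, wsMh×1, wsmH×1, wsmh×1
Wwssmmhh×WwSsMmHh grid (16·16=256): WWSsMmHh=8 WWSsMmhh=8 WWSsmmHh=8 WWSsmmhh=8 WWssMmHh=8 WWssMmhh=8 WWssmmHh=8 WWssmmhh=8 WwSsMmHh=16 WwSsMmhh=16 WwSsmmHh=16 WwSsmmhh=16 WwssMmHh=16 WwssMmhh=16 WwssmmHh=16 Wwssmmhh=16 wwSsMmHh=8 wwSsMmhh=8 wwSsmmHh=8 wwSsmmhh=8 wwssMmHh=8 wwssMmhh=8 wwssmmHh=8 wwssmmhh=8
WWssMmhh hits 8/256; gcd=8; 8÷8/256÷8 = 1/32

P(WWssMmhh) = 1/32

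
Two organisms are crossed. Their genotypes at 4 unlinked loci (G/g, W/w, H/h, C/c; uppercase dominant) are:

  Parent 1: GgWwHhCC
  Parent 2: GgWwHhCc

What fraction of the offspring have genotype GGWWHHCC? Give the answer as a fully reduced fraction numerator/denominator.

P(GGWWHHCC) = 1/128

GgWwHhCC gametes: GWHC×2, GWhC×2, GwHC×2, GwhC×2, gWHC×2, gWhC×2, gwHC×2, gwhC×2
GgWwHhCc gametes: GWHC×1, GWHc×1, GWhC×1, GWhc×1, GwHC×1, GwHc×1, GwhC×1, Gwhc×1, gWHC×1, gWHc×1, gWhC×1, gWhc×1, gwHC×1, gwHc×1, gwhC×1, gwhc×1
GgWwHhCC×GgWwHhCc grid (16·16=256): GGWWHHCC=2 GGWWHHCc=2 GGWWHhCC=4 GGWWHhCc=4 GGWWhhCC=2 GGWWhhCc=2 GGWwHHCC=4 GGWwHHCc=4 GGWwHhCC=8 GGWwHhCc=8 GGWwhhCC=4 GGWwhhCc=4 GGwwHHCC=2 GGwwHHCc=2 GGwwHhCC=4 GGwwHhCc=4 GGwwhhCC=2 GGwwhhCc=2 GgWWHHCC=4 GgWWHHCc=4 GgWWHhCC=8 GgWWHhCc=8 GgWWhhCC=4 GgWWhhCc=4 GgWwHHCC=8 GgWwHHCc=8 GgWwHhCC=16 GgWwHhCc=16 GgWwhhCC=8 GgWwhhCc=8 GgwwHHCC=4 GgwwHHCc=4 GgwwHhCC=8 GgwwHhCc=8 GgwwhhCC=4 GgwwhhCc=4 ggWWHHCC=2 ggWWHHCc=2 ggWWHhCC=4 ggWWHhCc=4 ggWWhhCC=2 ggWWhhCc=2 ggWwHHCC=4 ggWwHHCc=4 ggWwHhCC=8 ggWwHhCc=8 ggWwhhCC=4 ggWwhhCc=4 ggwwHHCC=2 ggwwHHCc=2 ggwwHhCC=4 ggwwHhCc=4 ggwwhhCC=2 ggwwhhCc=2
GGWWHHCC hits 2/256; gcd=2; 2÷2/256÷2 = 1/128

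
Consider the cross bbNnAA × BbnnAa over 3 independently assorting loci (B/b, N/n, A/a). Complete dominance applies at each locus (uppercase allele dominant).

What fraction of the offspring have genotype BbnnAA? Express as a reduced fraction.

bbNnAA gametes: bNA×4, bnA×4
BbnnAa gametes: BnA×2, Bna×2, bnA×2, bna×2
bbNnAA×BbnnAa grid (8·8=64): BbNnAA=8 BbNnAa=8 BbnnAA=8 BbnnAa=8 bbNnAA=8 bbNnAa=8 bbnnAA=8 bbnnAa=8
BbnnAA hits 8/64; gcd=8; 8÷8/64÷8 = 1/8

P(BbnnAA) = 1/8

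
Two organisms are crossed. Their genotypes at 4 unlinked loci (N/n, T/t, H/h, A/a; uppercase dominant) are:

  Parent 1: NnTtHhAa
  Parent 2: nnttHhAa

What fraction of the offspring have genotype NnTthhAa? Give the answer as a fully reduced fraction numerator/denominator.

NnTtHhAa gametes: NTHA×1, NTHa×1, NThA×1, NTha×1, NtHA×1, NtHa×1, NthA×1, Ntha×1, nTHA×1, nTHa×1, nThA×1, nTha×1, ntHA×1, ntHa×1, nthA×1, ntha×1
nnttHhAa gametes: ntHA×4, ntHa×4, nthA×4, ntha×4
NnTtHhAa×nnttHhAa grid (16·16=256): NnTtHHAA=4 NnTtHHAa=8 NnTtHHaa=4 NnTtHhAA=8 NnTtHhAa=16 NnTtHhaa=8 NnTthhAA=4 NnTthhAa=8 NnTthhaa=4 NnttHHAA=4 NnttHHAa=8 NnttHHaa=4 NnttHhAA=8 NnttHhAa=16 NnttHhaa=8 NntthhAA=4 NntthhAa=8 Nntthhaa=4 nnTtHHAA=4 nnTtHHAa=8 nnTtHHaa=4 nnTtHhAA=8 nnTtHhAa=16 nnTtHhaa=8 nnTthhAA=4 nnTthhAa=8 nnTthhaa=4 nnttHHAA=4 nnttHHAa=8 nnttHHaa=4 nnttHhAA=8 nnttHhAa=16 nnttHhaa=8 nntthhAA=4 nntthhAa=8 nntthhaa=4
NnTthhAa hits 8/256; gcd=8; 8÷8/256÷8 = 1/32

P(NnTthhAa) = 1/32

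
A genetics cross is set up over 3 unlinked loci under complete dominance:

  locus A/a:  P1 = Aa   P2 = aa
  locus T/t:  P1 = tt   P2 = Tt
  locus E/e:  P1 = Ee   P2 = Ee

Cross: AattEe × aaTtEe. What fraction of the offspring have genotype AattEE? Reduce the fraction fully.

AattEe gametes: AtE×2, Ate×2, atE×2, ate×2
aaTtEe gametes: aTE×2, aTe×2, atE×2, ate×2
AattEe×aaTtEe grid (8·8=64): AaTtEE=4 AaTtEe=8 AaTtee=4 AattEE=4 AattEe=8 Aattee=4 aaTtEE=4 aaTtEe=8 aaTtee=4 aattEE=4 aattEe=8 aattee=4
AattEE hits 4/64; gcd=4; 4÷4/64÷4 = 1/16

P(AattEE) = 1/16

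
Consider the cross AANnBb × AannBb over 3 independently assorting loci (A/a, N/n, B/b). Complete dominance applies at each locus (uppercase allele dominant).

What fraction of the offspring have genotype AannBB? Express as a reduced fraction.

AANnBb gametes: ANB×2, ANb×2, AnB×2, Anb×2
AannBb gametes: AnB×2, Anb×2, anB×2, anb×2
AANnBb×AannBb grid (8·8=64): AANnBB=4 AANnBb=8 AANnbb=4 AAnnBB=4 AAnnBb=8 AAnnbb=4 AaNnBB=4 AaNnBb=8 AaNnbb=4 AannBB=4 AannBb=8 Aannbb=4
AannBB hits 4/64; gcd=4; 4÷4/64÷4 = 1/16

P(AannBB) = 1/16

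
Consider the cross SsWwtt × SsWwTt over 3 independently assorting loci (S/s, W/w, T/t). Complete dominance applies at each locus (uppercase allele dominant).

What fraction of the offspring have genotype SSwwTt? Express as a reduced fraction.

P(SSwwTt) = 1/32

SsWwtt gametes: SWt×2, Swt×2, sWt×2, swt×2
SsWwTt gametes: SWT×1, SWt×1, SwT×1, Swt×1, sWT×1, sWt×1, swT×1, swt×1
SsWwtt×SsWwTt grid (8·8=64): SSWWTt=2 SSWWtt=2 SSWwTt=4 SSWwtt=4 SSwwTt=2 SSwwtt=2 SsWWTt=4 SsWWtt=4 SsWwTt=8 SsWwtt=8 SswwTt=4 Sswwtt=4 ssWWTt=2 ssWWtt=2 ssWwTt=4 ssWwtt=4 sswwTt=2 sswwtt=2
SSwwTt hits 2/64; gcd=2; 2÷2/64÷2 = 1/32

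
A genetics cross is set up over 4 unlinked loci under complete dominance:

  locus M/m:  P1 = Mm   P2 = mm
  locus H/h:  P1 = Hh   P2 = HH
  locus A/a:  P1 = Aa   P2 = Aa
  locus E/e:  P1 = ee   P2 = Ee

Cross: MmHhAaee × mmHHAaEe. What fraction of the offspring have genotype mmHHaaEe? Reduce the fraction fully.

P(mmHHaaEe) = 1/32

MmHhAaee gametes: MHAe×2, MHae×2, MhAe×2, Mhae×2, mHAe×2, mHae×2, mhAe×2, mhae×2
mmHHAaEe gametes: mHAE×4, mHAe×4, mHaE×4, mHae×4
MmHhAaee×mmHHAaEe grid (16·16=256): MmHHAAEe=8 MmHHAAee=8 MmHHAaEe=16 MmHHAaee=16 MmHHaaEe=8 MmHHaaee=8 MmHhAAEe=8 MmHhAAee=8 MmHhAaEe=16 MmHhAaee=16 MmHhaaEe=8 MmHhaaee=8 mmHHAAEe=8 mmHHAAee=8 mmHHAaEe=16 mmHHAaee=16 mmHHaaEe=8 mmHHaaee=8 mmHhAAEe=8 mmHhAAee=8 mmHhAaEe=16 mmHhAaee=16 mmHhaaEe=8 mmHhaaee=8
mmHHaaEe hits 8/256; gcd=8; 8÷8/256÷8 = 1/32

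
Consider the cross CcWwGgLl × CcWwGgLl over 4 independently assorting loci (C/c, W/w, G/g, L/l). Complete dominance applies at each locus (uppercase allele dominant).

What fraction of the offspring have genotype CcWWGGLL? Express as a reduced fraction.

CcWwGgLl gametes: CWGL×1, CWGl×1, CWgL×1, CWgl×1, CwGL×1, CwGl×1, CwgL×1, Cwgl×1, cWGL×1, cWGl×1, cWgL×1, cWgl×1, cwGL×1, cwGl×1, cwgL×1, cwgl×1
CcWwGgLl gametes: CWGL×1, CWGl×1, CWgL×1, CWgl×1, CwGL×1, CwGl×1, CwgL×1, Cwgl×1, cWGL×1, cWGl×1, cWgL×1, cWgl×1, cwGL×1, cwGl×1, cwgL×1, cwgl×1
CcWwGgLl×CcWwGgLl grid (16·16=256): CCWWGGLL=1 CCWWGGLl=2 CCWWGGll=1 CCWWGgLL=2 CCWWGgLl=4 CCWWGgll=2 CCWWggLL=1 CCWWggLl=2 CCWWggll=1 CCWwGGLL=2 CCWwGGLl=4 CCWwGGll=2 CCWwGgLL=4 CCWwGgLl=8 CCWwGgll=4 CCWwggLL=2 CCWwggLl=4 CCWwggll=2 CCwwGGLL=1 CCwwGGLl=2 CCwwGGll=1 CCwwGgLL=2 CCwwGgLl=4 CCwwGgll=2 CCwwggLL=1 CCwwggLl=2 CCwwggll=1 CcWWGGLL=2 CcWWGGLl=4 CcWWGGll=2 CcWWGgLL=4 CcWWGgLl=8 CcWWGgll=4 CcWWggLL=2 CcWWggLl=4 CcWWggll=2 CcWwGGLL=4 CcWwGGLl=8 CcWwGGll=4 CcWwGgLL=8 CcWwGgLl=16 CcWwGgll=8 CcWwggLL=4 CcWwggLl=8 CcWwggll=4 CcwwGGLL=2 CcwwGGLl=4 CcwwGGll=2 CcwwGgLL=4 CcwwGgLl=8 CcwwGgll=4 CcwwggLL=2 CcwwggLl=4 Ccwwggll=2 ccWWGGLL=1 ccWWGGLl=2 ccWWGGll=1 ccWWGgLL=2 ccWWGgLl=4 ccWWGgll=2 ccWWggLL=1 ccWWggLl=2 ccWWggll=1 ccWwGGLL=2 ccWwGGLl=4 ccWwGGll=2 ccWwGgLL=4 ccWwGgLl=8 ccWwGgll=4 ccWwggLL=2 ccWwggLl=4 ccWwggll=2 ccwwGGLL=1 ccwwGGLl=2 ccwwGGll=1 ccwwGgLL=2 ccwwGgLl=4 ccwwGgll=2 ccwwggLL=1 ccwwggLl=2 ccwwggll=1
CcWWGGLL hits 2/256; gcd=2; 2÷2/256÷2 = 1/128

P(CcWWGGLL) = 1/128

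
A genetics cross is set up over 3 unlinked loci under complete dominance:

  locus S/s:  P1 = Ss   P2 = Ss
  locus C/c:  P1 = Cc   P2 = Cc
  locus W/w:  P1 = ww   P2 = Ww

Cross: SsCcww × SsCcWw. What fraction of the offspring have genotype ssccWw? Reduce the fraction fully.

P(ssccWw) = 1/32

SsCcww gametes: SCw×2, Scw×2, sCw×2, scw×2
SsCcWw gametes: SCW×1, SCw×1, ScW×1, Scw×1, sCW×1, sCw×1, scW×1, scw×1
SsCcww×SsCcWw grid (8·8=64): SSCCWw=2 SSCCww=2 SSCcWw=4 SSCcww=4 SSccWw=2 SSccww=2 SsCCWw=4 SsCCww=4 SsCcWw=8 SsCcww=8 SsccWw=4 Ssccww=4 ssCCWw=2 ssCCww=2 ssCcWw=4 ssCcww=4 ssccWw=2 ssccww=2
ssccWw hits 2/64; gcd=2; 2÷2/64÷2 = 1/32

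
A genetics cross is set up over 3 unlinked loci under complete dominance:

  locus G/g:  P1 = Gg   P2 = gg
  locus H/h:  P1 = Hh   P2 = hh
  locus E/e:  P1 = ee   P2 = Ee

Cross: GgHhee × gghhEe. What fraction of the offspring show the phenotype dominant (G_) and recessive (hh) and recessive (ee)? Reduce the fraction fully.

P(G_ hh ee) = 1/8

GgHhee gametes: GHe×2, Ghe×2, gHe×2, ghe×2
gghhEe gametes: ghE×4, ghe×4
GgHhee×gghhEe grid (8·8=64): GgHhEe=8 GgHhee=8 GghhEe=8 Gghhee=8 ggHhEe=8 ggHhee=8 gghhEe=8 gghhee=8
G_ hh ee hits 8/64; gcd=8; 8÷8/64÷8 = 1/8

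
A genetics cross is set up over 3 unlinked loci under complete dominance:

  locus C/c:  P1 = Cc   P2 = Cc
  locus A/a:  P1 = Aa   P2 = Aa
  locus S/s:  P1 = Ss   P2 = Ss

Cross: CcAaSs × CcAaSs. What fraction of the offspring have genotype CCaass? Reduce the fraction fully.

CcAaSs gametes: CAS×1, CAs×1, CaS×1, Cas×1, cAS×1, cAs×1, caS×1, cas×1
CcAaSs gametes: CAS×1, CAs×1, CaS×1, Cas×1, cAS×1, cAs×1, caS×1, cas×1
CcAaSs×CcAaSs grid (8·8=64): CCAASS=1 CCAASs=2 CCAAss=1 CCAaSS=2 CCAaSs=4 CCAass=2 CCaaSS=1 CCaaSs=2 CCaass=1 CcAASS=2 CcAASs=4 CcAAss=2 CcAaSS=4 CcAaSs=8 CcAass=4 CcaaSS=2 CcaaSs=4 Ccaass=2 ccAASS=1 ccAASs=2 ccAAss=1 ccAaSS=2 ccAaSs=4 ccAass=2 ccaaSS=1 ccaaSs=2 ccaass=1
CCaass hits 1/64; gcd=1; 1÷1/64÷1 = 1/64

P(CCaass) = 1/64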